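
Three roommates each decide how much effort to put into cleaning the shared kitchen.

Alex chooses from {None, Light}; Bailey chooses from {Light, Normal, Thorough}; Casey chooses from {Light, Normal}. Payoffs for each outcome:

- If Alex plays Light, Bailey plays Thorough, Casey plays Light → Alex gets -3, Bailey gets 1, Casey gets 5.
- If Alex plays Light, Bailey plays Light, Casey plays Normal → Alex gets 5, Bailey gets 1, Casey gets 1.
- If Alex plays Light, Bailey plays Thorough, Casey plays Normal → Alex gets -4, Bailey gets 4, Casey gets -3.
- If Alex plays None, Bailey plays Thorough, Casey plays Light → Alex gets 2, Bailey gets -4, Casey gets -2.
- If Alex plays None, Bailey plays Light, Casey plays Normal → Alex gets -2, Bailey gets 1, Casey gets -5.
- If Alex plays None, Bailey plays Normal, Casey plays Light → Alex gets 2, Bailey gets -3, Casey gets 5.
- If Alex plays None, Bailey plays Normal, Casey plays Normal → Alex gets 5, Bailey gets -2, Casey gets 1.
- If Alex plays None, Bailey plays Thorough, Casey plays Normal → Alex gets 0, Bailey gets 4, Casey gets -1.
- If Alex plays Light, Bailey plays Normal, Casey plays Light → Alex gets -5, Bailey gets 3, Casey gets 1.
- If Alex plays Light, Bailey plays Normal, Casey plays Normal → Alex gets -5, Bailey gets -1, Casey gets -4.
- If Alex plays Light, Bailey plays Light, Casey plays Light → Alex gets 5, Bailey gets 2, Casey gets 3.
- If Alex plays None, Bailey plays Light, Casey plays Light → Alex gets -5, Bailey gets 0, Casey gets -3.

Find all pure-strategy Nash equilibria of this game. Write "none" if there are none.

Alex against (Light, Light): payoffs -5, 5 → best response Light.
Alex against (Light, Normal): payoffs -2, 5 → best response Light.
Alex against (Normal, Light): payoffs 2, -5 → best response None.
Alex against (Normal, Normal): payoffs 5, -5 → best response None.
Alex against (Thorough, Light): payoffs 2, -3 → best response None.
Alex against (Thorough, Normal): payoffs 0, -4 → best response None.
Bailey against (None, Light): payoffs 0, -3, -4 → best response Light.
Bailey against (None, Normal): payoffs 1, -2, 4 → best response Thorough.
Bailey against (Light, Light): payoffs 2, 3, 1 → best response Normal.
Bailey against (Light, Normal): payoffs 1, -1, 4 → best response Thorough.
Casey against (None, Light): payoffs -3, -5 → best response Light.
Casey against (None, Normal): payoffs 5, 1 → best response Light.
Casey against (None, Thorough): payoffs -2, -1 → best response Normal.
Casey against (Light, Light): payoffs 3, 1 → best response Light.
Casey against (Light, Normal): payoffs 1, -4 → best response Light.
Casey against (Light, Thorough): payoffs 5, -3 → best response Light.
Mutual best responses: (None, Thorough, Normal).

Pure NE: (None, Thorough, Normal)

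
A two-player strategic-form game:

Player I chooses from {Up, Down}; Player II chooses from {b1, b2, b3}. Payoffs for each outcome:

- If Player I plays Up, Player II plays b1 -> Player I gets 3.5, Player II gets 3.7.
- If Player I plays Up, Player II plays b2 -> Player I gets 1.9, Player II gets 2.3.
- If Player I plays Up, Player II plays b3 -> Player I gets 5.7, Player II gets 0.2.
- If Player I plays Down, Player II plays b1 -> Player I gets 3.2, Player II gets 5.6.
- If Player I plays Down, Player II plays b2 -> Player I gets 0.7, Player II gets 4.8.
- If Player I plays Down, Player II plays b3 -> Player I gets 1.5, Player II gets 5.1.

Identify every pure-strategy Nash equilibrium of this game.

(Up, b1)

For each player, find the best response to each opponent profile; mutual best responses are the pure NE.
Player I against b1: payoffs 3.5, 3.2 → best response Up.
Player I against b2: payoffs 1.9, 0.7 → best response Up.
Player I against b3: payoffs 5.7, 1.5 → best response Up.
Player II against Up: payoffs 3.7, 2.3, 0.2 → best response b1.
Player II against Down: payoffs 5.6, 4.8, 5.1 → best response b1.
Mutual best responses: (Up, b1).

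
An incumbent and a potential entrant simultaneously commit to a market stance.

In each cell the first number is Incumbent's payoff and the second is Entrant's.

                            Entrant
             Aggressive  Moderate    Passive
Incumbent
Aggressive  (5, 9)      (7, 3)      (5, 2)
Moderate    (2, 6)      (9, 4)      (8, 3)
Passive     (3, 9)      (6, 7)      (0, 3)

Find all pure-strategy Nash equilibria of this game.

Incumbent against Aggressive: payoffs 5, 2, 3 → best response Aggressive.
Incumbent against Moderate: payoffs 7, 9, 6 → best response Moderate.
Incumbent against Passive: payoffs 5, 8, 0 → best response Moderate.
Entrant against Aggressive: payoffs 9, 3, 2 → best response Aggressive.
Entrant against Moderate: payoffs 6, 4, 3 → best response Aggressive.
Entrant against Passive: payoffs 9, 7, 3 → best response Aggressive.
Mutual best responses: (Aggressive, Aggressive).

(Aggressive, Aggressive)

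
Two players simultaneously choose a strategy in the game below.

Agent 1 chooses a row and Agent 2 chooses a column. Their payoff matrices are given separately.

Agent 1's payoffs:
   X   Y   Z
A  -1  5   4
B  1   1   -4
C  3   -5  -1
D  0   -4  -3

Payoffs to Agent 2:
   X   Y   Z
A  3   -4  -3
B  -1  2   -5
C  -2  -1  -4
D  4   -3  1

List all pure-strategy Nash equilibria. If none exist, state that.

For each player, find the best response to each opponent profile; mutual best responses are the pure NE.
Agent 1 against X: payoffs -1, 1, 3, 0 → best response C.
Agent 1 against Y: payoffs 5, 1, -5, -4 → best response A.
Agent 1 against Z: payoffs 4, -4, -1, -3 → best response A.
Agent 2 against A: payoffs 3, -4, -3 → best response X.
Agent 2 against B: payoffs -1, 2, -5 → best response Y.
Agent 2 against C: payoffs -2, -1, -4 → best response Y.
Agent 2 against D: payoffs 4, -3, 1 → best response X.
No profile is a mutual best response for all players.

There is no pure-strategy Nash equilibrium.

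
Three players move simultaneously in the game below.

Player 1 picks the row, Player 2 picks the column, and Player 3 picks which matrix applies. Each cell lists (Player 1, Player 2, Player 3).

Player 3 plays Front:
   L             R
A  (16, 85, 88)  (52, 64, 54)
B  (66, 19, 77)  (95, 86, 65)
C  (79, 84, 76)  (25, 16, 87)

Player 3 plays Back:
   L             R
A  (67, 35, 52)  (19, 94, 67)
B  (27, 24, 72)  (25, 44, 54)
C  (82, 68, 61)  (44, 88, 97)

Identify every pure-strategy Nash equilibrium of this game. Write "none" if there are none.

Pure-strategy Nash equilibria: (B, R, Front); (C, L, Front); (C, R, Back)

For each strategy profile, look for a profitable unilateral deviation.
(A, L, Front): Player 1 can switch to B (16 → 66). Not NE.
(A, L, Back): Player 1 can switch to C (67 → 82). Not NE.
(A, R, Front): Player 1 can switch to B (52 → 95). Not NE.
(A, R, Back): Player 1 can switch to B (19 → 25). Not NE.
(B, L, Front): Player 1 can switch to C (66 → 79). Not NE.
(B, L, Back): Player 1 can switch to A (27 → 67). Not NE.
(B, R, Front): Player 1 gets 95, best alternative 52; Player 2 gets 86, best alternative 19; Player 3 gets 65, best alternative 54. No profitable deviation — NE.
(C, L, Front): Player 1 gets 79, best alternative 66; Player 2 gets 84, best alternative 16; Player 3 gets 76, best alternative 61. No profitable deviation — NE.
(C, R, Back): Player 1 gets 44, best alternative 25; Player 2 gets 88, best alternative 68; Player 3 gets 97, best alternative 87. No profitable deviation — NE.
(The remaining 3 profiles each have a profitable deviation by the same check.)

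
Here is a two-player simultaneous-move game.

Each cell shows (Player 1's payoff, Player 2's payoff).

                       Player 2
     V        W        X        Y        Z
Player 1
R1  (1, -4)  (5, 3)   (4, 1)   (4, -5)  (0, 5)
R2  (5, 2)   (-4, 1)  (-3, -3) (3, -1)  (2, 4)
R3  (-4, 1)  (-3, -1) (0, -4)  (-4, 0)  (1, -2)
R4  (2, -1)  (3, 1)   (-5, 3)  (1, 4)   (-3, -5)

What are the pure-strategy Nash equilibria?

For each strategy profile, look for a profitable unilateral deviation.
(R1, V): Player 1 can switch to R2 (1 → 5). Not NE.
(R1, W): Player 2 can switch to Z (3 → 5). Not NE.
(R1, X): Player 2 can switch to W (1 → 3). Not NE.
(R1, Y): Player 2 can switch to V (-5 → -4). Not NE.
(R1, Z): Player 1 can switch to R2 (0 → 2). Not NE.
(R2, V): Player 2 can switch to Z (2 → 4). Not NE.
(R2, W): Player 1 can switch to R1 (-4 → 5). Not NE.
(R2, X): Player 1 can switch to R1 (-3 → 4). Not NE.
(R2, Z): Player 1 gets 2, best alternative 1; Player 2 gets 4, best alternative 2. No profitable deviation — NE.
(The remaining 11 profiles each have a profitable deviation by the same check.)

The unique pure-strategy Nash equilibrium is (R2, Z).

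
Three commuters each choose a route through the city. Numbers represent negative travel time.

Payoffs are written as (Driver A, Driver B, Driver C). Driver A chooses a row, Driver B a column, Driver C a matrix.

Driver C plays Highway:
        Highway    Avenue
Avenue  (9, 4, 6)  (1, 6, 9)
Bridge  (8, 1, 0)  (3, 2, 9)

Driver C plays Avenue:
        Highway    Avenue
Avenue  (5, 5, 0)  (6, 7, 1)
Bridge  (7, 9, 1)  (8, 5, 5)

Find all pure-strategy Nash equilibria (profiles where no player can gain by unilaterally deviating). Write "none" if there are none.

(Avenue, Highway, Highway): Driver B can switch to Avenue (4 → 6). Not NE.
(Avenue, Highway, Avenue): Driver A can switch to Bridge (5 → 7). Not NE.
(Avenue, Avenue, Highway): Driver A can switch to Bridge (1 → 3). Not NE.
(Avenue, Avenue, Avenue): Driver A can switch to Bridge (6 → 8). Not NE.
(Bridge, Highway, Highway): Driver A can switch to Avenue (8 → 9). Not NE.
(Bridge, Highway, Avenue): Driver A gets 7, best alternative 5; Driver B gets 9, best alternative 5; Driver C gets 1, best alternative 0. No profitable deviation — NE.
(Bridge, Avenue, Highway): Driver A gets 3, best alternative 1; Driver B gets 2, best alternative 1; Driver C gets 9, best alternative 5. No profitable deviation — NE.
(Bridge, Avenue, Avenue): Driver B can switch to Highway (5 → 9). Not NE.

Pure-strategy Nash equilibria: (Bridge, Highway, Avenue) and (Bridge, Avenue, Highway)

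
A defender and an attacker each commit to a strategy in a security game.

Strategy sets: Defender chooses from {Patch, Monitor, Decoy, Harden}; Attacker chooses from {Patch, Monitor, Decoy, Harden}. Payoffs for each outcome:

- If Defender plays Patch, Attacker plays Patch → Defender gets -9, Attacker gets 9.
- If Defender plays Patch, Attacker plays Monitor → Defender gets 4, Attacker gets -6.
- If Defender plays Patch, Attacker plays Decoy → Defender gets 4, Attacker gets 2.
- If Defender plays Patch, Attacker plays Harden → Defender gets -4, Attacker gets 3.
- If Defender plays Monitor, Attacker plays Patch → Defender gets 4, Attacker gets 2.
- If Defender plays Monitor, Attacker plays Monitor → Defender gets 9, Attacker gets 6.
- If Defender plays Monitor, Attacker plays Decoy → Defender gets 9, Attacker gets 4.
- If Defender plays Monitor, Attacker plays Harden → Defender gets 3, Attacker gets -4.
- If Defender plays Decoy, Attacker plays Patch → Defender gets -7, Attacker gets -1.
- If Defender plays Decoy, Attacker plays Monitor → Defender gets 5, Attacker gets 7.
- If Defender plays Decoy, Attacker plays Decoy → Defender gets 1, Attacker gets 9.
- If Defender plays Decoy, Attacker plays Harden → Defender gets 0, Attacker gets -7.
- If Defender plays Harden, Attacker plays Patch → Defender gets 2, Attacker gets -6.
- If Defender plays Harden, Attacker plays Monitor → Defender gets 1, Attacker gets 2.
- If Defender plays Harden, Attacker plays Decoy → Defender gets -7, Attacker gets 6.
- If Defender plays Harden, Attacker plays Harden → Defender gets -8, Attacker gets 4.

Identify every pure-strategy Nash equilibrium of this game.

Defender against Patch: payoffs -9, 4, -7, 2 → best response Monitor.
Defender against Monitor: payoffs 4, 9, 5, 1 → best response Monitor.
Defender against Decoy: payoffs 4, 9, 1, -7 → best response Monitor.
Defender against Harden: payoffs -4, 3, 0, -8 → best response Monitor.
Attacker against Patch: payoffs 9, -6, 2, 3 → best response Patch.
Attacker against Monitor: payoffs 2, 6, 4, -4 → best response Monitor.
Attacker against Decoy: payoffs -1, 7, 9, -7 → best response Decoy.
Attacker against Harden: payoffs -6, 2, 6, 4 → best response Decoy.
Mutual best responses: (Monitor, Monitor).

(Monitor, Monitor)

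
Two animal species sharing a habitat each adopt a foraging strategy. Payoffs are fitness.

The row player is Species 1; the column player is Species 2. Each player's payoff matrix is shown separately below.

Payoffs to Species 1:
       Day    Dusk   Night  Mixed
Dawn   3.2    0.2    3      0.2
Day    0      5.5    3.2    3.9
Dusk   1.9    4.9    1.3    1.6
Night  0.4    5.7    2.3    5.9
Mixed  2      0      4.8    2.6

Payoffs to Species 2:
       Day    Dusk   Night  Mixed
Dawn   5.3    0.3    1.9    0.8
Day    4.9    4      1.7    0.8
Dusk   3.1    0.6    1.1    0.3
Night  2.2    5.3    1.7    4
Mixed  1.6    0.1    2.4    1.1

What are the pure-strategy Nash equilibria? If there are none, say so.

(Dawn, Day): Species 1 gets 3.2, best alternative 2; Species 2 gets 5.3, best alternative 1.9. No profitable deviation — NE.
(Dawn, Dusk): Species 1 can switch to Day (0.2 → 5.5). Not NE.
(Dawn, Night): Species 1 can switch to Day (3 → 3.2). Not NE.
(Dawn, Mixed): Species 1 can switch to Day (0.2 → 3.9). Not NE.
(Day, Day): Species 1 can switch to Dawn (0 → 3.2). Not NE.
(Day, Dusk): Species 1 can switch to Night (5.5 → 5.7). Not NE.
(Day, Night): Species 1 can switch to Mixed (3.2 → 4.8). Not NE.
(Day, Mixed): Species 1 can switch to Night (3.9 → 5.9). Not NE.
(Dusk, Day): Species 1 can switch to Dawn (1.9 → 3.2). Not NE.
(Night, Dusk): Species 1 gets 5.7, best alternative 5.5; Species 2 gets 5.3, best alternative 4. No profitable deviation — NE.
(Mixed, Night): Species 1 gets 4.8, best alternative 3.2; Species 2 gets 2.4, best alternative 1.6. No profitable deviation — NE.
(The remaining 9 profiles each have a profitable deviation by the same check.)

The pure Nash equilibria are (Dawn, Day); (Night, Dusk); (Mixed, Night).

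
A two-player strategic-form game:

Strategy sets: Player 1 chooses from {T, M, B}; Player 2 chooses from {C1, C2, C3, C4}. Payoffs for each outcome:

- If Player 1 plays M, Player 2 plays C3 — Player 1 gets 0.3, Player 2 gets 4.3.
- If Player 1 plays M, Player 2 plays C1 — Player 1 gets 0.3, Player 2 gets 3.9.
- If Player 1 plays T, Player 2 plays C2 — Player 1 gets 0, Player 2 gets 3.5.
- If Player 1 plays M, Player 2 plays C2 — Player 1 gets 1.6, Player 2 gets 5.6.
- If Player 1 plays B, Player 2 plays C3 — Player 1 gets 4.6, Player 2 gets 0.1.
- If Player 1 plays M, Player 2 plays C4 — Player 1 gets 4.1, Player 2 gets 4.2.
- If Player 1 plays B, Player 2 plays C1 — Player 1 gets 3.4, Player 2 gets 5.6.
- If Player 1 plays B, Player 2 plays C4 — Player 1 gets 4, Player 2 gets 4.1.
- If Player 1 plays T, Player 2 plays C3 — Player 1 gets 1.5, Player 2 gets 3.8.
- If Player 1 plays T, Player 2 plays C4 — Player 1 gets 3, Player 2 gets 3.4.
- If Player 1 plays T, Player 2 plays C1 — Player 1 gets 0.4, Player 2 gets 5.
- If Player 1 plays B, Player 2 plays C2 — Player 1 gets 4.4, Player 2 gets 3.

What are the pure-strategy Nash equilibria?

Pure NE: (B, C1)

(T, C1): Player 1 can switch to B (0.4 → 3.4). Not NE.
(T, C2): Player 1 can switch to M (0 → 1.6). Not NE.
(T, C3): Player 1 can switch to B (1.5 → 4.6). Not NE.
(T, C4): Player 1 can switch to M (3 → 4.1). Not NE.
(M, C1): Player 1 can switch to T (0.3 → 0.4). Not NE.
(M, C2): Player 1 can switch to B (1.6 → 4.4). Not NE.
(M, C3): Player 1 can switch to T (0.3 → 1.5). Not NE.
(M, C4): Player 2 can switch to C2 (4.2 → 5.6). Not NE.
(B, C1): Player 1 gets 3.4, best alternative 0.4; Player 2 gets 5.6, best alternative 4.1. No profitable deviation — NE.
(The remaining 3 profiles each have a profitable deviation by the same check.)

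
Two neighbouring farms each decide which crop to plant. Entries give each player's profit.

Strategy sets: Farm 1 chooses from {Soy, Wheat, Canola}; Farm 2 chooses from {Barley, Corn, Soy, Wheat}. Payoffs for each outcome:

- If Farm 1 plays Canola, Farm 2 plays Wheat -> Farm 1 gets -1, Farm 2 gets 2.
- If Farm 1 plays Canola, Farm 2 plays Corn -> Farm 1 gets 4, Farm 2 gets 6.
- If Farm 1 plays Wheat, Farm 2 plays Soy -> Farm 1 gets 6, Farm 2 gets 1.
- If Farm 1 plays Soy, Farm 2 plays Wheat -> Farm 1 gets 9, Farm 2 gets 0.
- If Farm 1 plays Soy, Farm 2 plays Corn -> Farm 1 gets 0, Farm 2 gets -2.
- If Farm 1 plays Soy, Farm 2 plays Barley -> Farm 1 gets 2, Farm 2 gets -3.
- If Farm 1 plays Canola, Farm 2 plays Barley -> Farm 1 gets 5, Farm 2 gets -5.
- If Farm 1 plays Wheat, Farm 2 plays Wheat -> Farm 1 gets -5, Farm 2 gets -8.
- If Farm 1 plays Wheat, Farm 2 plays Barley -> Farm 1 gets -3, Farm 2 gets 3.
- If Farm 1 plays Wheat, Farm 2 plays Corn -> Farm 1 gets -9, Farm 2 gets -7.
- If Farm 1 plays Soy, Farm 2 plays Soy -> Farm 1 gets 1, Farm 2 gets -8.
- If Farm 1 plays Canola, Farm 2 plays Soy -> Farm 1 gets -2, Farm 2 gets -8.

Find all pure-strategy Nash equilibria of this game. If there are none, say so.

Mark each player's best response to every combination of opponents' strategies; a profile where every player is best-responding is a pure Nash equilibrium.
Farm 1 against Barley: payoffs 2, -3, 5 → best response Canola.
Farm 1 against Corn: payoffs 0, -9, 4 → best response Canola.
Farm 1 against Soy: payoffs 1, 6, -2 → best response Wheat.
Farm 1 against Wheat: payoffs 9, -5, -1 → best response Soy.
Farm 2 against Soy: payoffs -3, -2, -8, 0 → best response Wheat.
Farm 2 against Wheat: payoffs 3, -7, 1, -8 → best response Barley.
Farm 2 against Canola: payoffs -5, 6, -8, 2 → best response Corn.
Mutual best responses: (Soy, Wheat); (Canola, Corn).

(Soy, Wheat) and (Canola, Corn)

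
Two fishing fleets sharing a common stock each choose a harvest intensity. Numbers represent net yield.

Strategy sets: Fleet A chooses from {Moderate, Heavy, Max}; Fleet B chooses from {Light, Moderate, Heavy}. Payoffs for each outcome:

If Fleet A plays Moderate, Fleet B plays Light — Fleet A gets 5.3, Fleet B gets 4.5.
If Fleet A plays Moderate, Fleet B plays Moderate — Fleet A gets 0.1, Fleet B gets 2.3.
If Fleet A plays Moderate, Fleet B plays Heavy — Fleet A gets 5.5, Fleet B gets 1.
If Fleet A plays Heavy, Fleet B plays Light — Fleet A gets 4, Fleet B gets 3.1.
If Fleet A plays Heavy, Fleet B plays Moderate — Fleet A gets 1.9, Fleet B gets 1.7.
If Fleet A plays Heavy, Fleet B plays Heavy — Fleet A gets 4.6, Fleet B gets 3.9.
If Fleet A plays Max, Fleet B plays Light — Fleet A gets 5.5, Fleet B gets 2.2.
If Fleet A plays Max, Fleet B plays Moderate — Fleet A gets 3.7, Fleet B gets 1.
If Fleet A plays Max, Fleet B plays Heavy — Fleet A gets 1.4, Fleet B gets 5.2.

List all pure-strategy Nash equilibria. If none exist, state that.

For each player, find the best response to each opponent profile; mutual best responses are the pure NE.
Fleet A against Light: payoffs 5.3, 4, 5.5 → best response Max.
Fleet A against Moderate: payoffs 0.1, 1.9, 3.7 → best response Max.
Fleet A against Heavy: payoffs 5.5, 4.6, 1.4 → best response Moderate.
Fleet B against Moderate: payoffs 4.5, 2.3, 1 → best response Light.
Fleet B against Heavy: payoffs 3.1, 1.7, 3.9 → best response Heavy.
Fleet B against Max: payoffs 2.2, 1, 5.2 → best response Heavy.
No profile is a mutual best response for all players.

There is no pure-strategy Nash equilibrium.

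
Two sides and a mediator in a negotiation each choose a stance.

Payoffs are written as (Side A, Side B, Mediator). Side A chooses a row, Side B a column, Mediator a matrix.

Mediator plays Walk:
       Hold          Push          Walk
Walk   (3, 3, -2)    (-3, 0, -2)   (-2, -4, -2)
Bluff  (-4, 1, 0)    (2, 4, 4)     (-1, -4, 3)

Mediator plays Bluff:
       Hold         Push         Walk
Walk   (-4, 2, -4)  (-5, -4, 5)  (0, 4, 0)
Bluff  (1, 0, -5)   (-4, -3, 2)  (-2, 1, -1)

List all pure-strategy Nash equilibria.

Pure-strategy Nash equilibria: (Walk, Hold, Walk); (Walk, Walk, Bluff); (Bluff, Push, Walk)

Check each profile: it is a Nash equilibrium iff no player can strictly gain by switching unilaterally.
(Walk, Hold, Walk): Side A gets 3, best alternative -4; Side B gets 3, best alternative 0; Mediator gets -2, best alternative -4. No profitable deviation — NE.
(Walk, Hold, Bluff): Side A can switch to Bluff (-4 → 1). Not NE.
(Walk, Push, Walk): Side A can switch to Bluff (-3 → 2). Not NE.
(Walk, Push, Bluff): Side A can switch to Bluff (-5 → -4). Not NE.
(Walk, Walk, Walk): Side A can switch to Bluff (-2 → -1). Not NE.
(Walk, Walk, Bluff): Side A gets 0, best alternative -2; Side B gets 4, best alternative 2; Mediator gets 0, best alternative -2. No profitable deviation — NE.
(Bluff, Hold, Walk): Side A can switch to Walk (-4 → 3). Not NE.
(Bluff, Hold, Bluff): Side B can switch to Walk (0 → 1). Not NE.
(Bluff, Push, Walk): Side A gets 2, best alternative -3; Side B gets 4, best alternative 1; Mediator gets 4, best alternative 2. No profitable deviation — NE.
(Bluff, Push, Bluff): Side B can switch to Hold (-3 → 0). Not NE.
(Bluff, Walk, Walk): Side B can switch to Hold (-4 → 1). Not NE.
(The remaining 1 profile has a profitable deviation by the same check.)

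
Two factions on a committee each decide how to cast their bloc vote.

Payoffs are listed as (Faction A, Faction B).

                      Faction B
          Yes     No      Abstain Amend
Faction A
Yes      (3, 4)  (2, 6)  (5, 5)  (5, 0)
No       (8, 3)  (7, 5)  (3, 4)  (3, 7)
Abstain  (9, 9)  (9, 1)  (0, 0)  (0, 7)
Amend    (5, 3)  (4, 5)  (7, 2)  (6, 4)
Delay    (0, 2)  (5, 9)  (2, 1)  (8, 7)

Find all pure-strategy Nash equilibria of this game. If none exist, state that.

(Abstain, Yes)

(Yes, Yes): Faction A can switch to No (3 → 8). Not NE.
(Yes, No): Faction A can switch to No (2 → 7). Not NE.
(Yes, Abstain): Faction A can switch to Amend (5 → 7). Not NE.
(Yes, Amend): Faction A can switch to Amend (5 → 6). Not NE.
(No, Yes): Faction A can switch to Abstain (8 → 9). Not NE.
(No, No): Faction A can switch to Abstain (7 → 9). Not NE.
(No, Abstain): Faction A can switch to Yes (3 → 5). Not NE.
(No, Amend): Faction A can switch to Yes (3 → 5). Not NE.
(Abstain, Yes): Faction A gets 9, best alternative 8; Faction B gets 9, best alternative 7. No profitable deviation — NE.
(The remaining 11 profiles each have a profitable deviation by the same check.)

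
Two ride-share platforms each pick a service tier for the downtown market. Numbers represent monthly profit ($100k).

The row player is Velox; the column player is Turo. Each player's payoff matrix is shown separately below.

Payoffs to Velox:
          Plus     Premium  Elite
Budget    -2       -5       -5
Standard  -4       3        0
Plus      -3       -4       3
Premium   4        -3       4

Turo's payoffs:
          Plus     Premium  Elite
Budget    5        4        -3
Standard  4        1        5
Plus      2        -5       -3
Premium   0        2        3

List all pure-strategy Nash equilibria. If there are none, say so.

(Budget, Plus): Velox can switch to Premium (-2 → 4). Not NE.
(Budget, Premium): Velox can switch to Standard (-5 → 3). Not NE.
(Budget, Elite): Velox can switch to Standard (-5 → 0). Not NE.
(Standard, Plus): Velox can switch to Budget (-4 → -2). Not NE.
(Standard, Premium): Turo can switch to Plus (1 → 4). Not NE.
(Standard, Elite): Velox can switch to Plus (0 → 3). Not NE.
(Plus, Plus): Velox can switch to Budget (-3 → -2). Not NE.
(Plus, Premium): Velox can switch to Standard (-4 → 3). Not NE.
(Plus, Elite): Velox can switch to Premium (3 → 4). Not NE.
(Premium, Plus): Turo can switch to Premium (0 → 2). Not NE.
(Premium, Elite): Velox gets 4, best alternative 3; Turo gets 3, best alternative 2. No profitable deviation — NE.
(The remaining 1 profile has a profitable deviation by the same check.)

(Premium, Elite)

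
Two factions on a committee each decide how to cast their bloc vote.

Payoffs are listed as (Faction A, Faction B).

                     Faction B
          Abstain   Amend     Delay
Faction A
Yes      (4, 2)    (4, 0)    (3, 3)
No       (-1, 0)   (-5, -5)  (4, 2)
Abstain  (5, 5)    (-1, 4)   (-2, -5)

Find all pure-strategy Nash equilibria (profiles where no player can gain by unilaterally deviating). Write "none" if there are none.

Pure-strategy Nash equilibria: (No, Delay) and (Abstain, Abstain)

(Yes, Abstain): Faction A can switch to Abstain (4 → 5). Not NE.
(Yes, Amend): Faction B can switch to Abstain (0 → 2). Not NE.
(Yes, Delay): Faction A can switch to No (3 → 4). Not NE.
(No, Abstain): Faction A can switch to Yes (-1 → 4). Not NE.
(No, Amend): Faction A can switch to Yes (-5 → 4). Not NE.
(No, Delay): Faction A gets 4, best alternative 3; Faction B gets 2, best alternative 0. No profitable deviation — NE.
(Abstain, Abstain): Faction A gets 5, best alternative 4; Faction B gets 5, best alternative 4. No profitable deviation — NE.
(Abstain, Amend): Faction A can switch to Yes (-1 → 4). Not NE.
(The remaining 1 profile has a profitable deviation by the same check.)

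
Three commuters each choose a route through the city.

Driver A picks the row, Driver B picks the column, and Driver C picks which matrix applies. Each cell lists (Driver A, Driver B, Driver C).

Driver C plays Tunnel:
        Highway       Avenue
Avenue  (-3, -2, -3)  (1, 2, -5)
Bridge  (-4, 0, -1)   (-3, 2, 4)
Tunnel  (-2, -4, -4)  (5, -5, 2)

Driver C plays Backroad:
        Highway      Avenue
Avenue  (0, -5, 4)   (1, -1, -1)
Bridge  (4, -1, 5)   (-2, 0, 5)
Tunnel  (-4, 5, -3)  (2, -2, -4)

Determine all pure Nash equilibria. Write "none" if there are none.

Driver A against (Highway, Tunnel): payoffs -3, -4, -2 → best response Tunnel.
Driver A against (Highway, Backroad): payoffs 0, 4, -4 → best response Bridge.
Driver A against (Avenue, Tunnel): payoffs 1, -3, 5 → best response Tunnel.
Driver A against (Avenue, Backroad): payoffs 1, -2, 2 → best response Tunnel.
Driver B against (Avenue, Tunnel): payoffs -2, 2 → best response Avenue.
Driver B against (Avenue, Backroad): payoffs -5, -1 → best response Avenue.
Driver B against (Bridge, Tunnel): payoffs 0, 2 → best response Avenue.
Driver B against (Bridge, Backroad): payoffs -1, 0 → best response Avenue.
Driver B against (Tunnel, Tunnel): payoffs -4, -5 → best response Highway.
Driver B against (Tunnel, Backroad): payoffs 5, -2 → best response Highway.
Driver C against (Avenue, Highway): payoffs -3, 4 → best response Backroad.
Driver C against (Avenue, Avenue): payoffs -5, -1 → best response Backroad.
Driver C against (Bridge, Highway): payoffs -1, 5 → best response Backroad.
Driver C against (Bridge, Avenue): payoffs 4, 5 → best response Backroad.
Driver C against (Tunnel, Highway): payoffs -4, -3 → best response Backroad.
Driver C against (Tunnel, Avenue): payoffs 2, -4 → best response Tunnel.
No profile is a mutual best response for all players.

No pure-strategy Nash equilibrium.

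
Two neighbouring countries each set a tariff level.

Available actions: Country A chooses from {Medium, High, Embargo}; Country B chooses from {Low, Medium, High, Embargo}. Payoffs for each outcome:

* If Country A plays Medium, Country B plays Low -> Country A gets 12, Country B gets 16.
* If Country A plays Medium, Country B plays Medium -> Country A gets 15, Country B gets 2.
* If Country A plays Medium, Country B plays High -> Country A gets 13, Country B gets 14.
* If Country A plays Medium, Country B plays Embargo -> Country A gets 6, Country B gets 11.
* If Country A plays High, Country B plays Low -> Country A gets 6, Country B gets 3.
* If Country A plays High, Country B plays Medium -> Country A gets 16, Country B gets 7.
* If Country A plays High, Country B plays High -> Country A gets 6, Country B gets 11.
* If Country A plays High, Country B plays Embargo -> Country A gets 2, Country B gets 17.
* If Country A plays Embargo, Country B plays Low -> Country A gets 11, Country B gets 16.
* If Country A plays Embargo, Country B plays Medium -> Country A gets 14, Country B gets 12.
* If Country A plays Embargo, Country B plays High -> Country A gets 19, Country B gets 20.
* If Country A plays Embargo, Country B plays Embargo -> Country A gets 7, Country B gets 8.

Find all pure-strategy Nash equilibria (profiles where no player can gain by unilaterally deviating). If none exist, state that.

(Medium, Low) and (Embargo, High)

Country A against Low: payoffs 12, 6, 11 → best response Medium.
Country A against Medium: payoffs 15, 16, 14 → best response High.
Country A against High: payoffs 13, 6, 19 → best response Embargo.
Country A against Embargo: payoffs 6, 2, 7 → best response Embargo.
Country B against Medium: payoffs 16, 2, 14, 11 → best response Low.
Country B against High: payoffs 3, 7, 11, 17 → best response Embargo.
Country B against Embargo: payoffs 16, 12, 20, 8 → best response High.
Mutual best responses: (Medium, Low); (Embargo, High).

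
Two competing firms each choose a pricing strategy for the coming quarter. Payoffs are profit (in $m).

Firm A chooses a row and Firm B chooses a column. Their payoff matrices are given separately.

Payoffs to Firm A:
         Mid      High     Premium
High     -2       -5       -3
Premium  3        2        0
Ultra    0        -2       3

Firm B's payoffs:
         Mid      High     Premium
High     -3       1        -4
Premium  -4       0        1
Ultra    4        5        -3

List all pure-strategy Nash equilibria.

Firm A against Mid: payoffs -2, 3, 0 → best response Premium.
Firm A against High: payoffs -5, 2, -2 → best response Premium.
Firm A against Premium: payoffs -3, 0, 3 → best response Ultra.
Firm B against High: payoffs -3, 1, -4 → best response High.
Firm B against Premium: payoffs -4, 0, 1 → best response Premium.
Firm B against Ultra: payoffs 4, 5, -3 → best response High.
No profile is a mutual best response for all players.

No pure-strategy Nash equilibrium.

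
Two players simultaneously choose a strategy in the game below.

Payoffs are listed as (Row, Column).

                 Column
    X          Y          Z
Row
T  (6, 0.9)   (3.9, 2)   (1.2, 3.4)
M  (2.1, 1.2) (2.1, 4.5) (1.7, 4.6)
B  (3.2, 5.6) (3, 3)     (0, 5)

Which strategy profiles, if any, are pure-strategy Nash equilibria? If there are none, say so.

Pure NE: (M, Z)

(T, X): Column can switch to Y (0.9 → 2). Not NE.
(T, Y): Column can switch to Z (2 → 3.4). Not NE.
(T, Z): Row can switch to M (1.2 → 1.7). Not NE.
(M, X): Row can switch to T (2.1 → 6). Not NE.
(M, Y): Row can switch to T (2.1 → 3.9). Not NE.
(M, Z): Row gets 1.7, best alternative 1.2; Column gets 4.6, best alternative 4.5. No profitable deviation — NE.
(B, X): Row can switch to T (3.2 → 6). Not NE.
(The remaining 2 profiles each have a profitable deviation by the same check.)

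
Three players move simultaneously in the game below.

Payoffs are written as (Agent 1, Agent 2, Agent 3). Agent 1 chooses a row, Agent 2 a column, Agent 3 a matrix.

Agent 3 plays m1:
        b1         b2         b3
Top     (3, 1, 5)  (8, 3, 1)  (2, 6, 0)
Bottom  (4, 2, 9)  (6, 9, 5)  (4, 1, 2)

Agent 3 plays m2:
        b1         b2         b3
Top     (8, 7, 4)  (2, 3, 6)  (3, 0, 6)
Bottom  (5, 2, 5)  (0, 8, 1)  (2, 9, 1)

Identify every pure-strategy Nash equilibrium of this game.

(Top, b1, m1): Agent 1 can switch to Bottom (3 → 4). Not NE.
(Top, b1, m2): Agent 3 can switch to m1 (4 → 5). Not NE.
(Top, b2, m1): Agent 2 can switch to b3 (3 → 6). Not NE.
(Top, b2, m2): Agent 2 can switch to b1 (3 → 7). Not NE.
(Top, b3, m1): Agent 1 can switch to Bottom (2 → 4). Not NE.
(Top, b3, m2): Agent 2 can switch to b1 (0 → 7). Not NE.
(The remaining 6 profiles each have a profitable deviation by the same check.)

There is no pure-strategy Nash equilibrium.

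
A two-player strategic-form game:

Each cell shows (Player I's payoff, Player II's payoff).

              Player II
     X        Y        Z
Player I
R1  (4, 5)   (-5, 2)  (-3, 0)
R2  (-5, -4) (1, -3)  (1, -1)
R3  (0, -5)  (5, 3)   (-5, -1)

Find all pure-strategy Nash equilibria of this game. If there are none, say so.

The pure Nash equilibria are (R1, X); (R2, Z); (R3, Y).

Mark each player's best response to every combination of opponents' strategies; a profile where every player is best-responding is a pure Nash equilibrium.
Player I against X: payoffs 4, -5, 0 → best response R1.
Player I against Y: payoffs -5, 1, 5 → best response R3.
Player I against Z: payoffs -3, 1, -5 → best response R2.
Player II against R1: payoffs 5, 2, 0 → best response X.
Player II against R2: payoffs -4, -3, -1 → best response Z.
Player II against R3: payoffs -5, 3, -1 → best response Y.
Mutual best responses: (R1, X); (R2, Z); (R3, Y).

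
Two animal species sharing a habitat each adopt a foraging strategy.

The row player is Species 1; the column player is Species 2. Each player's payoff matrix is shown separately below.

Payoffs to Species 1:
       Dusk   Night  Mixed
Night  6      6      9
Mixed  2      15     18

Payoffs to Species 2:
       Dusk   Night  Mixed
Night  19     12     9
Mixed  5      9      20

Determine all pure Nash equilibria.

The pure Nash equilibria are (Night, Dusk); (Mixed, Mixed).

(Night, Dusk): Species 1 gets 6, best alternative 2; Species 2 gets 19, best alternative 12. No profitable deviation — NE.
(Night, Night): Species 1 can switch to Mixed (6 → 15). Not NE.
(Night, Mixed): Species 1 can switch to Mixed (9 → 18). Not NE.
(Mixed, Dusk): Species 1 can switch to Night (2 → 6). Not NE.
(Mixed, Night): Species 2 can switch to Mixed (9 → 20). Not NE.
(Mixed, Mixed): Species 1 gets 18, best alternative 9; Species 2 gets 20, best alternative 9. No profitable deviation — NE.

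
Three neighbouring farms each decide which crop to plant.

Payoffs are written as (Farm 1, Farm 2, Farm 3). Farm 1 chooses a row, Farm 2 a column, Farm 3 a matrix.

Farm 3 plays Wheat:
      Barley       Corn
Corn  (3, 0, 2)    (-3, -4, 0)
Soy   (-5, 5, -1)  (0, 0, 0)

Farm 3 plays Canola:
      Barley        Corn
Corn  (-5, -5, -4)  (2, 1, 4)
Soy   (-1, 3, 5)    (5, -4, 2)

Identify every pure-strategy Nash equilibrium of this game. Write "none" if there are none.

Pure-strategy Nash equilibria: (Corn, Barley, Wheat) and (Soy, Barley, Canola)

Farm 1 against (Barley, Wheat): payoffs 3, -5 → best response Corn.
Farm 1 against (Barley, Canola): payoffs -5, -1 → best response Soy.
Farm 1 against (Corn, Wheat): payoffs -3, 0 → best response Soy.
Farm 1 against (Corn, Canola): payoffs 2, 5 → best response Soy.
Farm 2 against (Corn, Wheat): payoffs 0, -4 → best response Barley.
Farm 2 against (Corn, Canola): payoffs -5, 1 → best response Corn.
Farm 2 against (Soy, Wheat): payoffs 5, 0 → best response Barley.
Farm 2 against (Soy, Canola): payoffs 3, -4 → best response Barley.
Farm 3 against (Corn, Barley): payoffs 2, -4 → best response Wheat.
Farm 3 against (Corn, Corn): payoffs 0, 4 → best response Canola.
Farm 3 against (Soy, Barley): payoffs -1, 5 → best response Canola.
Farm 3 against (Soy, Corn): payoffs 0, 2 → best response Canola.
Mutual best responses: (Corn, Barley, Wheat); (Soy, Barley, Canola).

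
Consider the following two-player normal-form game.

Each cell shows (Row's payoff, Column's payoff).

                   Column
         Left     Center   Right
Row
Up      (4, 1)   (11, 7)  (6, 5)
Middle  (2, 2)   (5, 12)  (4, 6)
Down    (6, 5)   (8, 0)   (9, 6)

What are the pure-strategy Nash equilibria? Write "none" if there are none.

(Up, Left): Row can switch to Down (4 → 6). Not NE.
(Up, Center): Row gets 11, best alternative 8; Column gets 7, best alternative 5. No profitable deviation — NE.
(Up, Right): Row can switch to Down (6 → 9). Not NE.
(Middle, Left): Row can switch to Up (2 → 4). Not NE.
(Middle, Center): Row can switch to Up (5 → 11). Not NE.
(Middle, Right): Row can switch to Up (4 → 6). Not NE.
(Down, Left): Column can switch to Right (5 → 6). Not NE.
(Down, Center): Row can switch to Up (8 → 11). Not NE.
(Down, Right): Row gets 9, best alternative 6; Column gets 6, best alternative 5. No profitable deviation — NE.

The pure Nash equilibria are (Up, Center); (Down, Right).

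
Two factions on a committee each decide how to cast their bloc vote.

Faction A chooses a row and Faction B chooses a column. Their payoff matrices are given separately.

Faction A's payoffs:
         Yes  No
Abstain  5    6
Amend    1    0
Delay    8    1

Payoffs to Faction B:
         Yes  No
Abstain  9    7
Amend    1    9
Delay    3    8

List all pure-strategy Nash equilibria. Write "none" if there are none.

Faction A against Yes: payoffs 5, 1, 8 → best response Delay.
Faction A against No: payoffs 6, 0, 1 → best response Abstain.
Faction B against Abstain: payoffs 9, 7 → best response Yes.
Faction B against Amend: payoffs 1, 9 → best response No.
Faction B against Delay: payoffs 3, 8 → best response No.
No profile is a mutual best response for all players.

No pure-strategy Nash equilibrium.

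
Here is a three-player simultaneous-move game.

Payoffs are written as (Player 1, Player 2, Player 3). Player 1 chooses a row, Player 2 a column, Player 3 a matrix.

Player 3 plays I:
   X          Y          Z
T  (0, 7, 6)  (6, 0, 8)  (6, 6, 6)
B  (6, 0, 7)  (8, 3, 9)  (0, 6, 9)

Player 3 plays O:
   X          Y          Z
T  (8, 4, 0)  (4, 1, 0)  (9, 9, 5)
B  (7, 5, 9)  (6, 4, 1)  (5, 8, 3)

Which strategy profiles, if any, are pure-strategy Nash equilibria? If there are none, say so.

Player 1 against (X, I): payoffs 0, 6 → best response B.
Player 1 against (X, O): payoffs 8, 7 → best response T.
Player 1 against (Y, I): payoffs 6, 8 → best response B.
Player 1 against (Y, O): payoffs 4, 6 → best response B.
Player 1 against (Z, I): payoffs 6, 0 → best response T.
Player 1 against (Z, O): payoffs 9, 5 → best response T.
Player 2 against (T, I): payoffs 7, 0, 6 → best response X.
Player 2 against (T, O): payoffs 4, 1, 9 → best response Z.
Player 2 against (B, I): payoffs 0, 3, 6 → best response Z.
Player 2 against (B, O): payoffs 5, 4, 8 → best response Z.
Player 3 against (T, X): payoffs 6, 0 → best response I.
Player 3 against (T, Y): payoffs 8, 0 → best response I.
Player 3 against (T, Z): payoffs 6, 5 → best response I.
Player 3 against (B, X): payoffs 7, 9 → best response O.
Player 3 against (B, Y): payoffs 9, 1 → best response I.
Player 3 against (B, Z): payoffs 9, 3 → best response I.
No profile is a mutual best response for all players.

none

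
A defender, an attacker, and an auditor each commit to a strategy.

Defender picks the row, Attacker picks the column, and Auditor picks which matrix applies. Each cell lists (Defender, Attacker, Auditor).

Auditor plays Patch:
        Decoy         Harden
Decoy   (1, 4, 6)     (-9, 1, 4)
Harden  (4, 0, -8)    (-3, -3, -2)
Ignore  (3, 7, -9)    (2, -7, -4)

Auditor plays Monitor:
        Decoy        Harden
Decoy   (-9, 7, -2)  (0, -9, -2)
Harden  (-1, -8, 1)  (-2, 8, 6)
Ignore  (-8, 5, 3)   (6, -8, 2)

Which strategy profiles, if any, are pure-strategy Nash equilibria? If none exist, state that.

There is no pure-strategy Nash equilibrium.

(Decoy, Decoy, Patch): Defender can switch to Harden (1 → 4). Not NE.
(Decoy, Decoy, Monitor): Defender can switch to Harden (-9 → -1). Not NE.
(Decoy, Harden, Patch): Defender can switch to Harden (-9 → -3). Not NE.
(Decoy, Harden, Monitor): Defender can switch to Ignore (0 → 6). Not NE.
(Harden, Decoy, Patch): Auditor can switch to Monitor (-8 → 1). Not NE.
(Harden, Decoy, Monitor): Attacker can switch to Harden (-8 → 8). Not NE.
(Harden, Harden, Patch): Defender can switch to Ignore (-3 → 2). Not NE.
(Harden, Harden, Monitor): Defender can switch to Decoy (-2 → 0). Not NE.
(Ignore, Decoy, Patch): Defender can switch to Harden (3 → 4). Not NE.
(Ignore, Decoy, Monitor): Defender can switch to Harden (-8 → -1). Not NE.
(Ignore, Harden, Patch): Attacker can switch to Decoy (-7 → 7). Not NE.
(Ignore, Harden, Monitor): Attacker can switch to Decoy (-8 → 5). Not NE.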